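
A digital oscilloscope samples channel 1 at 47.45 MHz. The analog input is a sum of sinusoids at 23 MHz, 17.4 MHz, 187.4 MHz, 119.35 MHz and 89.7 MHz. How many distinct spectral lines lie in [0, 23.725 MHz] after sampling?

fs/2 = 23.725 MHz.
23 MHz ≤ fs/2 = 23.725 MHz, passes unchanged.
17.4 MHz ≤ fs/2 = 23.725 MHz, passes unchanged.
187.4 MHz mod fs = 45.05 MHz.
45.05 MHz > fs/2 = 23.725 MHz, folds to fs − 45.05 MHz = 2.4 MHz.
119.35 MHz mod fs = 24.45 MHz.
24.45 MHz > fs/2 = 23.725 MHz, folds to fs − 24.45 MHz = 23 MHz.
89.7 MHz mod fs = 42.25 MHz.
42.25 MHz > fs/2 = 23.725 MHz, folds to fs − 42.25 MHz = 5.2 MHz.
Distinct values: {2.4 MHz, 5.2 MHz, 17.4 MHz, 23 MHz} → 4.

4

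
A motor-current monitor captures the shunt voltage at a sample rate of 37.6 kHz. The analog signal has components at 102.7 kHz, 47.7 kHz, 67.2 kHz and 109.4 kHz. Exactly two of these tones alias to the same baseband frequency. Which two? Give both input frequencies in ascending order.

47.7 kHz, 102.7 kHz

fs/2 = 18.8 kHz.
102.7 kHz mod fs = 27.5 kHz.
27.5 kHz > fs/2 = 18.8 kHz, folds to fs − 27.5 kHz = 10.1 kHz.
47.7 kHz mod fs = 10.1 kHz.
10.1 kHz ≤ fs/2 = 18.8 kHz, appears at 10.1 kHz.
67.2 kHz mod fs = 29.6 kHz.
29.6 kHz > fs/2 = 18.8 kHz, folds to fs − 29.6 kHz = 8 kHz.
109.4 kHz mod fs = 34.2 kHz.
34.2 kHz > fs/2 = 18.8 kHz, folds to fs − 34.2 kHz = 3.4 kHz.
47.7 kHz and 102.7 kHz both map to 10.1 kHz.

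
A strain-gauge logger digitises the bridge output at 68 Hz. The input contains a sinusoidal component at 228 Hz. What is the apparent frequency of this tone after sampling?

24 Hz

228 Hz mod fs = 24 Hz.
24 Hz ≤ fs/2 = 34 Hz, appears at 24 Hz.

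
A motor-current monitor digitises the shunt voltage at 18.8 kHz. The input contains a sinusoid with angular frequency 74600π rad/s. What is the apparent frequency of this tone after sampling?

0.3 kHz

ω = 74600π rad/s → f = ω/(2π) = 37300 Hz = 37.3 kHz.
37.3 kHz mod fs = 18.5 kHz.
18.5 kHz > fs/2 = 9.4 kHz, folds to fs − 18.5 kHz = 0.3 kHz.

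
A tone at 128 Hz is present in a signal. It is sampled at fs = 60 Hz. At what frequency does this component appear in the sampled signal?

8 Hz

128 Hz mod fs = 8 Hz.
8 Hz ≤ fs/2 = 30 Hz, appears at 8 Hz.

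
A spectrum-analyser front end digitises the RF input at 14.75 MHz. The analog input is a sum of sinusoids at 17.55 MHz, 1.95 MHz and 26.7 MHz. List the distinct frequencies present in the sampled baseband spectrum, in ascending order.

1.95 MHz, 2.8 MHz

fs/2 = 7.375 MHz.
17.55 MHz mod fs = 2.8 MHz.
2.8 MHz ≤ fs/2 = 7.375 MHz, appears at 2.8 MHz.
1.95 MHz ≤ fs/2 = 7.375 MHz, passes unchanged.
26.7 MHz mod fs = 11.95 MHz.
11.95 MHz > fs/2 = 7.375 MHz, folds to fs − 11.95 MHz = 2.8 MHz.
Distinct values: {1.95 MHz, 2.8 MHz}.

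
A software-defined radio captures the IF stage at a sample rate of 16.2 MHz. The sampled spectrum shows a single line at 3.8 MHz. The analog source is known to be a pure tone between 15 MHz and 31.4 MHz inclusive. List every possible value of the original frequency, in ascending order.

20 MHz, 28.6 MHz

Frequencies that alias to 3.8 MHz are k·fs ± 3.8 MHz for integer k ≥ 0.
k=0: 3.8 MHz.
k=1: 12.4 MHz, 20 MHz.
k=2: 28.6 MHz, 36.2 MHz.
k=3: 44.8 MHz, 52.4 MHz.
Within [15 MHz, 31.4 MHz]: 20 MHz, 28.6 MHz.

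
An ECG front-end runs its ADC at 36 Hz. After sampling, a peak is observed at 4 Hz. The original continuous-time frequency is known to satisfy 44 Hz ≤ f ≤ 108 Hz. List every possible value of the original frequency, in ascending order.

Frequencies that alias to 4 Hz are k·fs ± 4 Hz for integer k ≥ 0.
k=0: 4 Hz.
k=1: 32 Hz, 40 Hz.
k=2: 68 Hz, 76 Hz.
k=3: 104 Hz, 112 Hz.
k=4: 140 Hz, 148 Hz.
Within [44 Hz, 108 Hz]: 68 Hz, 76 Hz, 104 Hz.

68 Hz, 76 Hz, 104 Hz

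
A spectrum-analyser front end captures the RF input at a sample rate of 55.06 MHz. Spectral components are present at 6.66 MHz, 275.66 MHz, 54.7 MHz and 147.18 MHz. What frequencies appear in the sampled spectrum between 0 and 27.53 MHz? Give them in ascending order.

0.36 MHz, 6.66 MHz, 18 MHz

fs/2 = 27.53 MHz.
6.66 MHz ≤ fs/2 = 27.53 MHz, passes unchanged.
275.66 MHz mod fs = 0.36 MHz.
0.36 MHz ≤ fs/2 = 27.53 MHz, appears at 0.36 MHz.
54.7 MHz > fs/2 = 27.53 MHz, folds to fs − 54.7 MHz = 0.36 MHz.
147.18 MHz mod fs = 37.06 MHz.
37.06 MHz > fs/2 = 27.53 MHz, folds to fs − 37.06 MHz = 18 MHz.
Distinct values: {0.36 MHz, 6.66 MHz, 18 MHz}.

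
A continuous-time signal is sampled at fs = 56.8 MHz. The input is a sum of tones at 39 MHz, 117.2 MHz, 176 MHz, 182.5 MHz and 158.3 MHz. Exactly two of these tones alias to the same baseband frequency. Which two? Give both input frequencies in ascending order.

158.3 MHz, 182.5 MHz

fs/2 = 28.4 MHz.
39 MHz > fs/2 = 28.4 MHz, folds to fs − 39 MHz = 17.8 MHz.
117.2 MHz mod fs = 3.6 MHz.
3.6 MHz ≤ fs/2 = 28.4 MHz, appears at 3.6 MHz.
176 MHz mod fs = 5.6 MHz.
5.6 MHz ≤ fs/2 = 28.4 MHz, appears at 5.6 MHz.
182.5 MHz mod fs = 12.1 MHz.
12.1 MHz ≤ fs/2 = 28.4 MHz, appears at 12.1 MHz.
158.3 MHz mod fs = 44.7 MHz.
44.7 MHz > fs/2 = 28.4 MHz, folds to fs − 44.7 MHz = 12.1 MHz.
158.3 MHz and 182.5 MHz both map to 12.1 MHz.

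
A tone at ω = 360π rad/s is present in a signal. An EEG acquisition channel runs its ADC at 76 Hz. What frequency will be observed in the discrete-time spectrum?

ω = 360π rad/s → f = ω/(2π) = 180 Hz.
180 Hz mod fs = 28 Hz.
28 Hz ≤ fs/2 = 38 Hz, appears at 28 Hz.

28 Hz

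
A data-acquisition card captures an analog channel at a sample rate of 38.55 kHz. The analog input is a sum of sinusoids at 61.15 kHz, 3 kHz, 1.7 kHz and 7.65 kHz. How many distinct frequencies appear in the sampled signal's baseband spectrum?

fs/2 = 19.275 kHz.
61.15 kHz mod fs = 22.6 kHz.
22.6 kHz > fs/2 = 19.275 kHz, folds to fs − 22.6 kHz = 15.95 kHz.
3 kHz ≤ fs/2 = 19.275 kHz, passes unchanged.
1.7 kHz ≤ fs/2 = 19.275 kHz, passes unchanged.
7.65 kHz ≤ fs/2 = 19.275 kHz, passes unchanged.
Distinct values: {1.7 kHz, 3 kHz, 7.65 kHz, 15.95 kHz} → 4.

4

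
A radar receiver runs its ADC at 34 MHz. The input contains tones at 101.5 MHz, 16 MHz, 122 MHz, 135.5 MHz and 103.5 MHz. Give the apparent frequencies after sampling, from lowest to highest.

0.5 MHz, 1.5 MHz, 14 MHz, 16 MHz

fs/2 = 17 MHz.
101.5 MHz mod fs = 33.5 MHz.
33.5 MHz > fs/2 = 17 MHz, folds to fs − 33.5 MHz = 0.5 MHz.
16 MHz ≤ fs/2 = 17 MHz, passes unchanged.
122 MHz mod fs = 20 MHz.
20 MHz > fs/2 = 17 MHz, folds to fs − 20 MHz = 14 MHz.
135.5 MHz mod fs = 33.5 MHz.
33.5 MHz > fs/2 = 17 MHz, folds to fs − 33.5 MHz = 0.5 MHz.
103.5 MHz mod fs = 1.5 MHz.
1.5 MHz ≤ fs/2 = 17 MHz, appears at 1.5 MHz.
Distinct values: {0.5 MHz, 1.5 MHz, 14 MHz, 16 MHz}.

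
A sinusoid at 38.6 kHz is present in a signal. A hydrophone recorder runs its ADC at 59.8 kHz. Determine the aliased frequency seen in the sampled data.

21.2 kHz

38.6 kHz > fs/2 = 29.9 kHz, folds to fs − 38.6 kHz = 21.2 kHz.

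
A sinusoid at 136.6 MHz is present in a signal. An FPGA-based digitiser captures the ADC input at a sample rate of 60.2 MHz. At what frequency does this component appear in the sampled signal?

136.6 MHz mod fs = 16.2 MHz.
16.2 MHz ≤ fs/2 = 30.1 MHz, appears at 16.2 MHz.

16.2 MHz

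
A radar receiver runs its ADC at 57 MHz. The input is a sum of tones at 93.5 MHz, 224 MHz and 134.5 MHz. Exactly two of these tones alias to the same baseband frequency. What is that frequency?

fs/2 = 28.5 MHz.
93.5 MHz mod fs = 36.5 MHz.
36.5 MHz > fs/2 = 28.5 MHz, folds to fs − 36.5 MHz = 20.5 MHz.
224 MHz mod fs = 53 MHz.
53 MHz > fs/2 = 28.5 MHz, folds to fs − 53 MHz = 4 MHz.
134.5 MHz mod fs = 20.5 MHz.
20.5 MHz ≤ fs/2 = 28.5 MHz, appears at 20.5 MHz.
93.5 MHz and 134.5 MHz both map to 20.5 MHz.

20.5 MHz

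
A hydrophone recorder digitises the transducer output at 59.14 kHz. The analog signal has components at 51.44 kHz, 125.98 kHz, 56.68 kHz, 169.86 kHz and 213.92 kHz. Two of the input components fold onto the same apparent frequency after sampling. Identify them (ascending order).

51.44 kHz, 125.98 kHz

fs/2 = 29.57 kHz.
51.44 kHz > fs/2 = 29.57 kHz, folds to fs − 51.44 kHz = 7.7 kHz.
125.98 kHz mod fs = 7.7 kHz.
7.7 kHz ≤ fs/2 = 29.57 kHz, appears at 7.7 kHz.
56.68 kHz > fs/2 = 29.57 kHz, folds to fs − 56.68 kHz = 2.46 kHz.
169.86 kHz mod fs = 51.58 kHz.
51.58 kHz > fs/2 = 29.57 kHz, folds to fs − 51.58 kHz = 7.56 kHz.
213.92 kHz mod fs = 36.5 kHz.
36.5 kHz > fs/2 = 29.57 kHz, folds to fs − 36.5 kHz = 22.64 kHz.
51.44 kHz and 125.98 kHz both map to 7.7 kHz.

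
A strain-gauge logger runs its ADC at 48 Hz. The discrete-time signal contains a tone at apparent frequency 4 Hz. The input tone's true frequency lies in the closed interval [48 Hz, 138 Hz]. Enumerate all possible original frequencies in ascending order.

52 Hz, 92 Hz, 100 Hz

Frequencies that alias to 4 Hz are k·fs ± 4 Hz for integer k ≥ 0.
k=0: 4 Hz.
k=1: 44 Hz, 52 Hz.
k=2: 92 Hz, 100 Hz.
k=3: 140 Hz, 148 Hz.
Within [48 Hz, 138 Hz]: 52 Hz, 92 Hz, 100 Hz.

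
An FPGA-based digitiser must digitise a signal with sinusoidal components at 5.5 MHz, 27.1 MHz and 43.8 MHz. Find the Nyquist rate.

Highest-frequency component: 43.8 MHz.
Nyquist rate = 2 × 43.8 MHz = 87.6 MHz.

87.6 MHz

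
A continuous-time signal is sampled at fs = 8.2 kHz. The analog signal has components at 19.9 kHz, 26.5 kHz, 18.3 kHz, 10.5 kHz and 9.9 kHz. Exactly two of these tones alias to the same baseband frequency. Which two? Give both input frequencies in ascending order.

fs/2 = 4.1 kHz.
19.9 kHz mod fs = 3.5 kHz.
3.5 kHz ≤ fs/2 = 4.1 kHz, appears at 3.5 kHz.
26.5 kHz mod fs = 1.9 kHz.
1.9 kHz ≤ fs/2 = 4.1 kHz, appears at 1.9 kHz.
18.3 kHz mod fs = 1.9 kHz.
1.9 kHz ≤ fs/2 = 4.1 kHz, appears at 1.9 kHz.
10.5 kHz mod fs = 2.3 kHz.
2.3 kHz ≤ fs/2 = 4.1 kHz, appears at 2.3 kHz.
9.9 kHz mod fs = 1.7 kHz.
1.7 kHz ≤ fs/2 = 4.1 kHz, appears at 1.7 kHz.
18.3 kHz and 26.5 kHz both map to 1.9 kHz.

18.3 kHz, 26.5 kHz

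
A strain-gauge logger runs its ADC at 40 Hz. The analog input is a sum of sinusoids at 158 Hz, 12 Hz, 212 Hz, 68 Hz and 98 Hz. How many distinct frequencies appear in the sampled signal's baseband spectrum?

3

fs/2 = 20 Hz.
158 Hz mod fs = 38 Hz.
38 Hz > fs/2 = 20 Hz, folds to fs − 38 Hz = 2 Hz.
12 Hz ≤ fs/2 = 20 Hz, passes unchanged.
212 Hz mod fs = 12 Hz.
12 Hz ≤ fs/2 = 20 Hz, appears at 12 Hz.
68 Hz mod fs = 28 Hz.
28 Hz > fs/2 = 20 Hz, folds to fs − 28 Hz = 12 Hz.
98 Hz mod fs = 18 Hz.
18 Hz ≤ fs/2 = 20 Hz, appears at 18 Hz.
Distinct values: {2 Hz, 12 Hz, 18 Hz} → 3.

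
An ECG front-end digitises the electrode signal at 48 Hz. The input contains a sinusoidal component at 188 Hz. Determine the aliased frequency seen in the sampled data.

4 Hz

188 Hz mod fs = 44 Hz.
44 Hz > fs/2 = 24 Hz, folds to fs − 44 Hz = 4 Hz.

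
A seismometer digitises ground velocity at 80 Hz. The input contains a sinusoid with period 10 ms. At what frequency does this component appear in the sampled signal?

T = 10 ms → f = 1/T = 100 Hz.
100 Hz mod fs = 20 Hz.
20 Hz ≤ fs/2 = 40 Hz, appears at 20 Hz.

20 Hz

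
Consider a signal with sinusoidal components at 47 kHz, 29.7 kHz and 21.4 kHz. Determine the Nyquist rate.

Highest-frequency component: 47 kHz.
Nyquist rate = 2 × 47 kHz = 94 kHz.

94 kHz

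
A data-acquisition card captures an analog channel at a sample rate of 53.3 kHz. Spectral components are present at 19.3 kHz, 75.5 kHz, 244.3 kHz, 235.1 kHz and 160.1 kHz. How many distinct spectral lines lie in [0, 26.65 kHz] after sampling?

4

fs/2 = 26.65 kHz.
19.3 kHz ≤ fs/2 = 26.65 kHz, passes unchanged.
75.5 kHz mod fs = 22.2 kHz.
22.2 kHz ≤ fs/2 = 26.65 kHz, appears at 22.2 kHz.
244.3 kHz mod fs = 31.1 kHz.
31.1 kHz > fs/2 = 26.65 kHz, folds to fs − 31.1 kHz = 22.2 kHz.
235.1 kHz mod fs = 21.9 kHz.
21.9 kHz ≤ fs/2 = 26.65 kHz, appears at 21.9 kHz.
160.1 kHz mod fs = 0.2 kHz.
0.2 kHz ≤ fs/2 = 26.65 kHz, appears at 0.2 kHz.
Distinct values: {0.2 kHz, 19.3 kHz, 21.9 kHz, 22.2 kHz} → 4.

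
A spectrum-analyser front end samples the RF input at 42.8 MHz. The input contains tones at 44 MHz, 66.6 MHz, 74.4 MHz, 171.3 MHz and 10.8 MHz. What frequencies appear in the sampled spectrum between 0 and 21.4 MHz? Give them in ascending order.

0.1 MHz, 1.2 MHz, 10.8 MHz, 11.2 MHz, 19 MHz

fs/2 = 21.4 MHz.
44 MHz mod fs = 1.2 MHz.
1.2 MHz ≤ fs/2 = 21.4 MHz, appears at 1.2 MHz.
66.6 MHz mod fs = 23.8 MHz.
23.8 MHz > fs/2 = 21.4 MHz, folds to fs − 23.8 MHz = 19 MHz.
74.4 MHz mod fs = 31.6 MHz.
31.6 MHz > fs/2 = 21.4 MHz, folds to fs − 31.6 MHz = 11.2 MHz.
171.3 MHz mod fs = 0.1 MHz.
0.1 MHz ≤ fs/2 = 21.4 MHz, appears at 0.1 MHz.
10.8 MHz ≤ fs/2 = 21.4 MHz, passes unchanged.
Distinct values: {0.1 MHz, 1.2 MHz, 10.8 MHz, 11.2 MHz, 19 MHz}.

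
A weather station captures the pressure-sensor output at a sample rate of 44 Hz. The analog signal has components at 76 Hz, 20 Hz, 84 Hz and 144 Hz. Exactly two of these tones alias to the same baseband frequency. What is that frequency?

fs/2 = 22 Hz.
76 Hz mod fs = 32 Hz.
32 Hz > fs/2 = 22 Hz, folds to fs − 32 Hz = 12 Hz.
20 Hz ≤ fs/2 = 22 Hz, passes unchanged.
84 Hz mod fs = 40 Hz.
40 Hz > fs/2 = 22 Hz, folds to fs − 40 Hz = 4 Hz.
144 Hz mod fs = 12 Hz.
12 Hz ≤ fs/2 = 22 Hz, appears at 12 Hz.
76 Hz and 144 Hz both map to 12 Hz.

12 Hz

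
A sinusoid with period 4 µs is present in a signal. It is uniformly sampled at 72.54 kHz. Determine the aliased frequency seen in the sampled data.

32.38 kHz

T = 4 µs → f = 1/T = 250 kHz.
250 kHz mod fs = 32.38 kHz.
32.38 kHz ≤ fs/2 = 36.27 kHz, appears at 32.38 kHz.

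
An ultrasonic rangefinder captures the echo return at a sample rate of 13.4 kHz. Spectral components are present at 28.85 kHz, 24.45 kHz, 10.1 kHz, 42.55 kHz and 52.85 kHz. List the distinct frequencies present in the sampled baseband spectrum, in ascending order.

fs/2 = 6.7 kHz.
28.85 kHz mod fs = 2.05 kHz.
2.05 kHz ≤ fs/2 = 6.7 kHz, appears at 2.05 kHz.
24.45 kHz mod fs = 11.05 kHz.
11.05 kHz > fs/2 = 6.7 kHz, folds to fs − 11.05 kHz = 2.35 kHz.
10.1 kHz > fs/2 = 6.7 kHz, folds to fs − 10.1 kHz = 3.3 kHz.
42.55 kHz mod fs = 2.35 kHz.
2.35 kHz ≤ fs/2 = 6.7 kHz, appears at 2.35 kHz.
52.85 kHz mod fs = 12.65 kHz.
12.65 kHz > fs/2 = 6.7 kHz, folds to fs − 12.65 kHz = 0.75 kHz.
Distinct values: {0.75 kHz, 2.05 kHz, 2.35 kHz, 3.3 kHz}.

0.75 kHz, 2.05 kHz, 2.35 kHz, 3.3 kHz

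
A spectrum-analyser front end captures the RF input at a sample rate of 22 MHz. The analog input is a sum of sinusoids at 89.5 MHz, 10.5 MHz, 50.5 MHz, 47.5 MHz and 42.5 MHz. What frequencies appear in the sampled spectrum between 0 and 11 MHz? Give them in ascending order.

fs/2 = 11 MHz.
89.5 MHz mod fs = 1.5 MHz.
1.5 MHz ≤ fs/2 = 11 MHz, appears at 1.5 MHz.
10.5 MHz ≤ fs/2 = 11 MHz, passes unchanged.
50.5 MHz mod fs = 6.5 MHz.
6.5 MHz ≤ fs/2 = 11 MHz, appears at 6.5 MHz.
47.5 MHz mod fs = 3.5 MHz.
3.5 MHz ≤ fs/2 = 11 MHz, appears at 3.5 MHz.
42.5 MHz mod fs = 20.5 MHz.
20.5 MHz > fs/2 = 11 MHz, folds to fs − 20.5 MHz = 1.5 MHz.
Distinct values: {1.5 MHz, 3.5 MHz, 6.5 MHz, 10.5 MHz}.

1.5 MHz, 3.5 MHz, 6.5 MHz, 10.5 MHz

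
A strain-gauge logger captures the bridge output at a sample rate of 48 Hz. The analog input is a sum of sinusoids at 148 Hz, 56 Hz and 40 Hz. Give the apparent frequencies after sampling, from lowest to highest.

fs/2 = 24 Hz.
148 Hz mod fs = 4 Hz.
4 Hz ≤ fs/2 = 24 Hz, appears at 4 Hz.
56 Hz mod fs = 8 Hz.
8 Hz ≤ fs/2 = 24 Hz, appears at 8 Hz.
40 Hz > fs/2 = 24 Hz, folds to fs − 40 Hz = 8 Hz.
Distinct values: {4 Hz, 8 Hz}.

4 Hz, 8 Hz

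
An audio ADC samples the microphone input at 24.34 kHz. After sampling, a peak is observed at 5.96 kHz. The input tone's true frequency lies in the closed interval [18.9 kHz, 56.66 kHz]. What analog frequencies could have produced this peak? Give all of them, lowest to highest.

30.3 kHz, 42.72 kHz, 54.64 kHz

Frequencies that alias to 5.96 kHz are k·fs ± 5.96 kHz for integer k ≥ 0.
k=0: 5.96 kHz.
k=1: 18.38 kHz, 30.3 kHz.
k=2: 42.72 kHz, 54.64 kHz.
k=3: 67.06 kHz, 78.98 kHz.
Within [18.9 kHz, 56.66 kHz]: 30.3 kHz, 42.72 kHz, 54.64 kHz.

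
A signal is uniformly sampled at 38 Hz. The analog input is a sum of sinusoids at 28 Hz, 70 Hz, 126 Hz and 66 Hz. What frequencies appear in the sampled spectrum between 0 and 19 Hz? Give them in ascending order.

6 Hz, 10 Hz, 12 Hz

fs/2 = 19 Hz.
28 Hz > fs/2 = 19 Hz, folds to fs − 28 Hz = 10 Hz.
70 Hz mod fs = 32 Hz.
32 Hz > fs/2 = 19 Hz, folds to fs − 32 Hz = 6 Hz.
126 Hz mod fs = 12 Hz.
12 Hz ≤ fs/2 = 19 Hz, appears at 12 Hz.
66 Hz mod fs = 28 Hz.
28 Hz > fs/2 = 19 Hz, folds to fs − 28 Hz = 10 Hz.
Distinct values: {6 Hz, 10 Hz, 12 Hz}.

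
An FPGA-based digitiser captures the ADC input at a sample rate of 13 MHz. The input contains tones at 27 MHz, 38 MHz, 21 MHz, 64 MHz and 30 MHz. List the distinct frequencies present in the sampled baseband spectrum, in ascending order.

1 MHz, 4 MHz, 5 MHz

fs/2 = 6.5 MHz.
27 MHz mod fs = 1 MHz.
1 MHz ≤ fs/2 = 6.5 MHz, appears at 1 MHz.
38 MHz mod fs = 12 MHz.
12 MHz > fs/2 = 6.5 MHz, folds to fs − 12 MHz = 1 MHz.
21 MHz mod fs = 8 MHz.
8 MHz > fs/2 = 6.5 MHz, folds to fs − 8 MHz = 5 MHz.
64 MHz mod fs = 12 MHz.
12 MHz > fs/2 = 6.5 MHz, folds to fs − 12 MHz = 1 MHz.
30 MHz mod fs = 4 MHz.
4 MHz ≤ fs/2 = 6.5 MHz, appears at 4 MHz.
Distinct values: {1 MHz, 4 MHz, 5 MHz}.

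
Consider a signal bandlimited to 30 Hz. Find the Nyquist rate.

60 Hz

Nyquist rate = 2 × 30 Hz = 60 Hz.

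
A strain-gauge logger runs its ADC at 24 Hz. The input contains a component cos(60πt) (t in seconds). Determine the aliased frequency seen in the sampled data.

6 Hz

ω = 60π rad/s → f = ω/(2π) = 30 Hz.
30 Hz mod fs = 6 Hz.
6 Hz ≤ fs/2 = 12 Hz, appears at 6 Hz.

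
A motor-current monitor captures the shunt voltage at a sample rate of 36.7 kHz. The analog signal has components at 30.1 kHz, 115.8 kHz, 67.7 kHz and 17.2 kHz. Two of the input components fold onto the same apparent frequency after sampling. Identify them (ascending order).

fs/2 = 18.35 kHz.
30.1 kHz > fs/2 = 18.35 kHz, folds to fs − 30.1 kHz = 6.6 kHz.
115.8 kHz mod fs = 5.7 kHz.
5.7 kHz ≤ fs/2 = 18.35 kHz, appears at 5.7 kHz.
67.7 kHz mod fs = 31 kHz.
31 kHz > fs/2 = 18.35 kHz, folds to fs − 31 kHz = 5.7 kHz.
17.2 kHz ≤ fs/2 = 18.35 kHz, passes unchanged.
67.7 kHz and 115.8 kHz both map to 5.7 kHz.

67.7 kHz, 115.8 kHz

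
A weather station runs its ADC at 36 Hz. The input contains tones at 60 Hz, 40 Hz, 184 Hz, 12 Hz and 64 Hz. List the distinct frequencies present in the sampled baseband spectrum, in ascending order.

fs/2 = 18 Hz.
60 Hz mod fs = 24 Hz.
24 Hz > fs/2 = 18 Hz, folds to fs − 24 Hz = 12 Hz.
40 Hz mod fs = 4 Hz.
4 Hz ≤ fs/2 = 18 Hz, appears at 4 Hz.
184 Hz mod fs = 4 Hz.
4 Hz ≤ fs/2 = 18 Hz, appears at 4 Hz.
12 Hz ≤ fs/2 = 18 Hz, passes unchanged.
64 Hz mod fs = 28 Hz.
28 Hz > fs/2 = 18 Hz, folds to fs − 28 Hz = 8 Hz.
Distinct values: {4 Hz, 8 Hz, 12 Hz}.

4 Hz, 8 Hz, 12 Hz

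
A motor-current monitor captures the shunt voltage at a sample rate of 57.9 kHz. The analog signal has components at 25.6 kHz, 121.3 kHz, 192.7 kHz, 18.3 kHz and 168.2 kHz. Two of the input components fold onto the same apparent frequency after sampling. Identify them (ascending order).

121.3 kHz, 168.2 kHz

fs/2 = 28.95 kHz.
25.6 kHz ≤ fs/2 = 28.95 kHz, passes unchanged.
121.3 kHz mod fs = 5.5 kHz.
5.5 kHz ≤ fs/2 = 28.95 kHz, appears at 5.5 kHz.
192.7 kHz mod fs = 19 kHz.
19 kHz ≤ fs/2 = 28.95 kHz, appears at 19 kHz.
18.3 kHz ≤ fs/2 = 28.95 kHz, passes unchanged.
168.2 kHz mod fs = 52.4 kHz.
52.4 kHz > fs/2 = 28.95 kHz, folds to fs − 52.4 kHz = 5.5 kHz.
121.3 kHz and 168.2 kHz both map to 5.5 kHz.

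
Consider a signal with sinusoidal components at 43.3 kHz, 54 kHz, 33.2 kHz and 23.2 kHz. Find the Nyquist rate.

Highest-frequency component: 54 kHz.
Nyquist rate = 2 × 54 kHz = 108 kHz.

108 kHz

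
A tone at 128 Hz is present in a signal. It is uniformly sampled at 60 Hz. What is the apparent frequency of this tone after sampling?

128 Hz mod fs = 8 Hz.
8 Hz ≤ fs/2 = 30 Hz, appears at 8 Hz.

8 Hz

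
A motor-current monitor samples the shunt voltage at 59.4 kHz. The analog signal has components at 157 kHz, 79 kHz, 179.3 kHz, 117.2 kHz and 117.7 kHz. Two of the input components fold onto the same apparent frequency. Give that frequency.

1.1 kHz

fs/2 = 29.7 kHz.
157 kHz mod fs = 38.2 kHz.
38.2 kHz > fs/2 = 29.7 kHz, folds to fs − 38.2 kHz = 21.2 kHz.
79 kHz mod fs = 19.6 kHz.
19.6 kHz ≤ fs/2 = 29.7 kHz, appears at 19.6 kHz.
179.3 kHz mod fs = 1.1 kHz.
1.1 kHz ≤ fs/2 = 29.7 kHz, appears at 1.1 kHz.
117.2 kHz mod fs = 57.8 kHz.
57.8 kHz > fs/2 = 29.7 kHz, folds to fs − 57.8 kHz = 1.6 kHz.
117.7 kHz mod fs = 58.3 kHz.
58.3 kHz > fs/2 = 29.7 kHz, folds to fs − 58.3 kHz = 1.1 kHz.
117.7 kHz and 179.3 kHz both map to 1.1 kHz.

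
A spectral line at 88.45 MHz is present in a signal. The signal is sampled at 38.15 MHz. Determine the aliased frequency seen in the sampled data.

88.45 MHz mod fs = 12.15 MHz.
12.15 MHz ≤ fs/2 = 19.075 MHz, appears at 12.15 MHz.

12.15 MHz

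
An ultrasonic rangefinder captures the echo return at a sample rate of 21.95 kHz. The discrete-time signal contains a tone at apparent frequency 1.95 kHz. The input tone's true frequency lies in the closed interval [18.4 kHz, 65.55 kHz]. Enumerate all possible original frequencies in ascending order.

Frequencies that alias to 1.95 kHz are k·fs ± 1.95 kHz for integer k ≥ 0.
k=0: 1.95 kHz.
k=1: 20 kHz, 23.9 kHz.
k=2: 41.95 kHz, 45.85 kHz.
k=3: 63.9 kHz, 67.8 kHz.
k=4: 85.85 kHz, 89.75 kHz.
Within [18.4 kHz, 65.55 kHz]: 20 kHz, 23.9 kHz, 41.95 kHz, 45.85 kHz, 63.9 kHz.

20 kHz, 23.9 kHz, 41.95 kHz, 45.85 kHz, 63.9 kHz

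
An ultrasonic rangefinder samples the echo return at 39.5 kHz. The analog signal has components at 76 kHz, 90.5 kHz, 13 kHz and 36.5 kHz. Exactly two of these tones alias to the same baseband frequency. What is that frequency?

fs/2 = 19.75 kHz.
76 kHz mod fs = 36.5 kHz.
36.5 kHz > fs/2 = 19.75 kHz, folds to fs − 36.5 kHz = 3 kHz.
90.5 kHz mod fs = 11.5 kHz.
11.5 kHz ≤ fs/2 = 19.75 kHz, appears at 11.5 kHz.
13 kHz ≤ fs/2 = 19.75 kHz, passes unchanged.
36.5 kHz > fs/2 = 19.75 kHz, folds to fs − 36.5 kHz = 3 kHz.
36.5 kHz and 76 kHz both map to 3 kHz.

3 kHz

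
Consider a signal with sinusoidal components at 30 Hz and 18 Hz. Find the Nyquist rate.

60 Hz

Highest-frequency component: 30 Hz.
Nyquist rate = 2 × 30 Hz = 60 Hz.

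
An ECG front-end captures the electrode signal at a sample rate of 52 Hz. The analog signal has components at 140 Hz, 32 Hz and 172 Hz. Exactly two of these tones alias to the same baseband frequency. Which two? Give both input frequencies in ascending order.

140 Hz, 172 Hz

fs/2 = 26 Hz.
140 Hz mod fs = 36 Hz.
36 Hz > fs/2 = 26 Hz, folds to fs − 36 Hz = 16 Hz.
32 Hz > fs/2 = 26 Hz, folds to fs − 32 Hz = 20 Hz.
172 Hz mod fs = 16 Hz.
16 Hz ≤ fs/2 = 26 Hz, appears at 16 Hz.
140 Hz and 172 Hz both map to 16 Hz.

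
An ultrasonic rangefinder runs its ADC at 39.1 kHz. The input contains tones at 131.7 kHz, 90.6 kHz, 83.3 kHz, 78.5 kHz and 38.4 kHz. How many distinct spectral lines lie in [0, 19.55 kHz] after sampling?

5

fs/2 = 19.55 kHz.
131.7 kHz mod fs = 14.4 kHz.
14.4 kHz ≤ fs/2 = 19.55 kHz, appears at 14.4 kHz.
90.6 kHz mod fs = 12.4 kHz.
12.4 kHz ≤ fs/2 = 19.55 kHz, appears at 12.4 kHz.
83.3 kHz mod fs = 5.1 kHz.
5.1 kHz ≤ fs/2 = 19.55 kHz, appears at 5.1 kHz.
78.5 kHz mod fs = 0.3 kHz.
0.3 kHz ≤ fs/2 = 19.55 kHz, appears at 0.3 kHz.
38.4 kHz > fs/2 = 19.55 kHz, folds to fs − 38.4 kHz = 0.7 kHz.
Distinct values: {0.3 kHz, 0.7 kHz, 5.1 kHz, 12.4 kHz, 14.4 kHz} → 5.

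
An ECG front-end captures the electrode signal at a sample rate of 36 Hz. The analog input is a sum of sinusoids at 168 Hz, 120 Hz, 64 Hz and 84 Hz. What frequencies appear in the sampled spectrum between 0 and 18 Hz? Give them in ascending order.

8 Hz, 12 Hz

fs/2 = 18 Hz.
168 Hz mod fs = 24 Hz.
24 Hz > fs/2 = 18 Hz, folds to fs − 24 Hz = 12 Hz.
120 Hz mod fs = 12 Hz.
12 Hz ≤ fs/2 = 18 Hz, appears at 12 Hz.
64 Hz mod fs = 28 Hz.
28 Hz > fs/2 = 18 Hz, folds to fs − 28 Hz = 8 Hz.
84 Hz mod fs = 12 Hz.
12 Hz ≤ fs/2 = 18 Hz, appears at 12 Hz.
Distinct values: {8 Hz, 12 Hz}.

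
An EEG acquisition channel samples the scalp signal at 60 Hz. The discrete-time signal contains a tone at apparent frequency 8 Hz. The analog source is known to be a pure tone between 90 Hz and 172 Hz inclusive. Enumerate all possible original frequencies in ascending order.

Frequencies that alias to 8 Hz are k·fs ± 8 Hz for integer k ≥ 0.
k=0: 8 Hz.
k=1: 52 Hz, 68 Hz.
k=2: 112 Hz, 128 Hz.
k=3: 172 Hz, 188 Hz.
k=4: 232 Hz, 248 Hz.
Within [90 Hz, 172 Hz]: 112 Hz, 128 Hz, 172 Hz.

112 Hz, 128 Hz, 172 Hz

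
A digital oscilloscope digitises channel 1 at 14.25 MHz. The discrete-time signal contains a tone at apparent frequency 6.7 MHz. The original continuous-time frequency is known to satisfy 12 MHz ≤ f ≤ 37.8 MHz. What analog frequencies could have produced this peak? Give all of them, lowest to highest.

Frequencies that alias to 6.7 MHz are k·fs ± 6.7 MHz for integer k ≥ 0.
k=0: 6.7 MHz.
k=1: 7.55 MHz, 20.95 MHz.
k=2: 21.8 MHz, 35.2 MHz.
k=3: 36.05 MHz, 49.45 MHz.
k=4: 50.3 MHz, 63.7 MHz.
Within [12 MHz, 37.8 MHz]: 20.95 MHz, 21.8 MHz, 35.2 MHz, 36.05 MHz.

20.95 MHz, 21.8 MHz, 35.2 MHz, 36.05 MHz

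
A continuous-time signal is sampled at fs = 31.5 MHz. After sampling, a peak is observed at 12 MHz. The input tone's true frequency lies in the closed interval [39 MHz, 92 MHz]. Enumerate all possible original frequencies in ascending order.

Frequencies that alias to 12 MHz are k·fs ± 12 MHz for integer k ≥ 0.
k=0: 12 MHz.
k=1: 19.5 MHz, 43.5 MHz.
k=2: 51 MHz, 75 MHz.
k=3: 82.5 MHz, 106.5 MHz.
k=4: 114 MHz, 138 MHz.
Within [39 MHz, 92 MHz]: 43.5 MHz, 51 MHz, 75 MHz, 82.5 MHz.

43.5 MHz, 51 MHz, 75 MHz, 82.5 MHz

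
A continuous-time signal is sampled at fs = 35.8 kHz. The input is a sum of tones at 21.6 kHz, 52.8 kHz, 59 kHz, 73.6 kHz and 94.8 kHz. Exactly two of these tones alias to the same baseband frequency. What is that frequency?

12.6 kHz

fs/2 = 17.9 kHz.
21.6 kHz > fs/2 = 17.9 kHz, folds to fs − 21.6 kHz = 14.2 kHz.
52.8 kHz mod fs = 17 kHz.
17 kHz ≤ fs/2 = 17.9 kHz, appears at 17 kHz.
59 kHz mod fs = 23.2 kHz.
23.2 kHz > fs/2 = 17.9 kHz, folds to fs − 23.2 kHz = 12.6 kHz.
73.6 kHz mod fs = 2 kHz.
2 kHz ≤ fs/2 = 17.9 kHz, appears at 2 kHz.
94.8 kHz mod fs = 23.2 kHz.
23.2 kHz > fs/2 = 17.9 kHz, folds to fs − 23.2 kHz = 12.6 kHz.
59 kHz and 94.8 kHz both map to 12.6 kHz.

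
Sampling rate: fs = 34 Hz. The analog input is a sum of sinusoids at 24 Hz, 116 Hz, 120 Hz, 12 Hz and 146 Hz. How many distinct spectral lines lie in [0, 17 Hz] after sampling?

fs/2 = 17 Hz.
24 Hz > fs/2 = 17 Hz, folds to fs − 24 Hz = 10 Hz.
116 Hz mod fs = 14 Hz.
14 Hz ≤ fs/2 = 17 Hz, appears at 14 Hz.
120 Hz mod fs = 18 Hz.
18 Hz > fs/2 = 17 Hz, folds to fs − 18 Hz = 16 Hz.
12 Hz ≤ fs/2 = 17 Hz, passes unchanged.
146 Hz mod fs = 10 Hz.
10 Hz ≤ fs/2 = 17 Hz, appears at 10 Hz.
Distinct values: {10 Hz, 12 Hz, 14 Hz, 16 Hz} → 4.

4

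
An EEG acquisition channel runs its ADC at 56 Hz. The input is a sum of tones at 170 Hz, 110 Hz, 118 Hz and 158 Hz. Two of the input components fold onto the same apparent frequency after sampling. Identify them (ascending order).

110 Hz, 170 Hz

fs/2 = 28 Hz.
170 Hz mod fs = 2 Hz.
2 Hz ≤ fs/2 = 28 Hz, appears at 2 Hz.
110 Hz mod fs = 54 Hz.
54 Hz > fs/2 = 28 Hz, folds to fs − 54 Hz = 2 Hz.
118 Hz mod fs = 6 Hz.
6 Hz ≤ fs/2 = 28 Hz, appears at 6 Hz.
158 Hz mod fs = 46 Hz.
46 Hz > fs/2 = 28 Hz, folds to fs − 46 Hz = 10 Hz.
110 Hz and 170 Hz both map to 2 Hz.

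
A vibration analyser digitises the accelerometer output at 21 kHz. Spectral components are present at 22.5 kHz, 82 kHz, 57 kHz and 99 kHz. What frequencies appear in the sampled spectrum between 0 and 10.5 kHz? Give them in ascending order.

1.5 kHz, 2 kHz, 6 kHz

fs/2 = 10.5 kHz.
22.5 kHz mod fs = 1.5 kHz.
1.5 kHz ≤ fs/2 = 10.5 kHz, appears at 1.5 kHz.
82 kHz mod fs = 19 kHz.
19 kHz > fs/2 = 10.5 kHz, folds to fs − 19 kHz = 2 kHz.
57 kHz mod fs = 15 kHz.
15 kHz > fs/2 = 10.5 kHz, folds to fs − 15 kHz = 6 kHz.
99 kHz mod fs = 15 kHz.
15 kHz > fs/2 = 10.5 kHz, folds to fs − 15 kHz = 6 kHz.
Distinct values: {1.5 kHz, 2 kHz, 6 kHz}.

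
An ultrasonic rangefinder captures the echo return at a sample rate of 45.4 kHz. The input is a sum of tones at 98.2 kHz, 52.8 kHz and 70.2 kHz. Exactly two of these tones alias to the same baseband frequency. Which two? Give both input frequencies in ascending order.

52.8 kHz, 98.2 kHz

fs/2 = 22.7 kHz.
98.2 kHz mod fs = 7.4 kHz.
7.4 kHz ≤ fs/2 = 22.7 kHz, appears at 7.4 kHz.
52.8 kHz mod fs = 7.4 kHz.
7.4 kHz ≤ fs/2 = 22.7 kHz, appears at 7.4 kHz.
70.2 kHz mod fs = 24.8 kHz.
24.8 kHz > fs/2 = 22.7 kHz, folds to fs − 24.8 kHz = 20.6 kHz.
52.8 kHz and 98.2 kHz both map to 7.4 kHz.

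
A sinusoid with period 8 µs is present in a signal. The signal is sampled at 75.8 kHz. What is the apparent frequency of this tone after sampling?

26.6 kHz

T = 8 µs → f = 1/T = 125 kHz.
125 kHz mod fs = 49.2 kHz.
49.2 kHz > fs/2 = 37.9 kHz, folds to fs − 49.2 kHz = 26.6 kHz.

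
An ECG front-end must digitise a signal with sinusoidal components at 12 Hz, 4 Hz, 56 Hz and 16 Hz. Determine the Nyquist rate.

112 Hz

Highest-frequency component: 56 Hz.
Nyquist rate = 2 × 56 Hz = 112 Hz.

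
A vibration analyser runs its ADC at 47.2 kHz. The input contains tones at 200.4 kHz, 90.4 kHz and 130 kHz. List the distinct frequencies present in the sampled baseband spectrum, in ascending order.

4 kHz, 11.6 kHz

fs/2 = 23.6 kHz.
200.4 kHz mod fs = 11.6 kHz.
11.6 kHz ≤ fs/2 = 23.6 kHz, appears at 11.6 kHz.
90.4 kHz mod fs = 43.2 kHz.
43.2 kHz > fs/2 = 23.6 kHz, folds to fs − 43.2 kHz = 4 kHz.
130 kHz mod fs = 35.6 kHz.
35.6 kHz > fs/2 = 23.6 kHz, folds to fs − 35.6 kHz = 11.6 kHz.
Distinct values: {4 kHz, 11.6 kHz}.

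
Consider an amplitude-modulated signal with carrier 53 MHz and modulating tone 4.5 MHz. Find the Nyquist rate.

115 MHz

AM sidebands sit at fc ± fm = 48.5 MHz and 57.5 MHz.
Highest-frequency component: 57.5 MHz.
Nyquist rate = 2 × 57.5 MHz = 115 MHz.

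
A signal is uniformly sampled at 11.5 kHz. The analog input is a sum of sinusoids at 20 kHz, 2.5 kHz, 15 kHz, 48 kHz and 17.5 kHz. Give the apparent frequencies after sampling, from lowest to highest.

fs/2 = 5.75 kHz.
20 kHz mod fs = 8.5 kHz.
8.5 kHz > fs/2 = 5.75 kHz, folds to fs − 8.5 kHz = 3 kHz.
2.5 kHz ≤ fs/2 = 5.75 kHz, passes unchanged.
15 kHz mod fs = 3.5 kHz.
3.5 kHz ≤ fs/2 = 5.75 kHz, appears at 3.5 kHz.
48 kHz mod fs = 2 kHz.
2 kHz ≤ fs/2 = 5.75 kHz, appears at 2 kHz.
17.5 kHz mod fs = 6 kHz.
6 kHz > fs/2 = 5.75 kHz, folds to fs − 6 kHz = 5.5 kHz.
Distinct values: {2 kHz, 2.5 kHz, 3 kHz, 3.5 kHz, 5.5 kHz}.

2 kHz, 2.5 kHz, 3 kHz, 3.5 kHz, 5.5 kHz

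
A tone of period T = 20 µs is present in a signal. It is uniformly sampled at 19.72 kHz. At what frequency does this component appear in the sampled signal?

9.16 kHz

T = 20 µs → f = 1/T = 50 kHz.
50 kHz mod fs = 10.56 kHz.
10.56 kHz > fs/2 = 9.86 kHz, folds to fs − 10.56 kHz = 9.16 kHz.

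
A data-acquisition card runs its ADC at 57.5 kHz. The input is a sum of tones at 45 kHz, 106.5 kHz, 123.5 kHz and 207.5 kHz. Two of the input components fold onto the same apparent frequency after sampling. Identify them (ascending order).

fs/2 = 28.75 kHz.
45 kHz > fs/2 = 28.75 kHz, folds to fs − 45 kHz = 12.5 kHz.
106.5 kHz mod fs = 49 kHz.
49 kHz > fs/2 = 28.75 kHz, folds to fs − 49 kHz = 8.5 kHz.
123.5 kHz mod fs = 8.5 kHz.
8.5 kHz ≤ fs/2 = 28.75 kHz, appears at 8.5 kHz.
207.5 kHz mod fs = 35 kHz.
35 kHz > fs/2 = 28.75 kHz, folds to fs − 35 kHz = 22.5 kHz.
106.5 kHz and 123.5 kHz both map to 8.5 kHz.

106.5 kHz, 123.5 kHz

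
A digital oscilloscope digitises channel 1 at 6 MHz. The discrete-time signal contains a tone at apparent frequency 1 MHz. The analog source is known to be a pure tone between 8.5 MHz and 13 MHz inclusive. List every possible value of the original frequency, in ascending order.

Frequencies that alias to 1 MHz are k·fs ± 1 MHz for integer k ≥ 0.
k=0: 1 MHz.
k=1: 5 MHz, 7 MHz.
k=2: 11 MHz, 13 MHz.
k=3: 17 MHz, 19 MHz.
Within [8.5 MHz, 13 MHz]: 11 MHz, 13 MHz.

11 MHz, 13 MHz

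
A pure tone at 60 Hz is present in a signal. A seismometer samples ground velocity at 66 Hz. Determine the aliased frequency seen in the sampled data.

6 Hz

60 Hz > fs/2 = 33 Hz, folds to fs − 60 Hz = 6 Hz.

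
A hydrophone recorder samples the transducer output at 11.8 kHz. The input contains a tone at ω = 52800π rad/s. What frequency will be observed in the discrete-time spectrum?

ω = 52800π rad/s → f = ω/(2π) = 26400 Hz = 26.4 kHz.
26.4 kHz mod fs = 2.8 kHz.
2.8 kHz ≤ fs/2 = 5.9 kHz, appears at 2.8 kHz.

2.8 kHz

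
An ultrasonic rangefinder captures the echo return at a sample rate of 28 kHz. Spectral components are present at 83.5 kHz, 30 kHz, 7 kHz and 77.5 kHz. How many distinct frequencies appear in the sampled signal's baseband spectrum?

fs/2 = 14 kHz.
83.5 kHz mod fs = 27.5 kHz.
27.5 kHz > fs/2 = 14 kHz, folds to fs − 27.5 kHz = 0.5 kHz.
30 kHz mod fs = 2 kHz.
2 kHz ≤ fs/2 = 14 kHz, appears at 2 kHz.
7 kHz ≤ fs/2 = 14 kHz, passes unchanged.
77.5 kHz mod fs = 21.5 kHz.
21.5 kHz > fs/2 = 14 kHz, folds to fs − 21.5 kHz = 6.5 kHz.
Distinct values: {0.5 kHz, 2 kHz, 6.5 kHz, 7 kHz} → 4.

4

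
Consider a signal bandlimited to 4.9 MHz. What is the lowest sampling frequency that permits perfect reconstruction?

9.8 MHz

Nyquist rate = 2 × 4.9 MHz = 9.8 MHz.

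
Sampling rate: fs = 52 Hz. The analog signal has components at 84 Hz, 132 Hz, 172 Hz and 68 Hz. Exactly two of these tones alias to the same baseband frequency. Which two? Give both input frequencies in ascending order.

fs/2 = 26 Hz.
84 Hz mod fs = 32 Hz.
32 Hz > fs/2 = 26 Hz, folds to fs − 32 Hz = 20 Hz.
132 Hz mod fs = 28 Hz.
28 Hz > fs/2 = 26 Hz, folds to fs − 28 Hz = 24 Hz.
172 Hz mod fs = 16 Hz.
16 Hz ≤ fs/2 = 26 Hz, appears at 16 Hz.
68 Hz mod fs = 16 Hz.
16 Hz ≤ fs/2 = 26 Hz, appears at 16 Hz.
68 Hz and 172 Hz both map to 16 Hz.

68 Hz, 172 Hz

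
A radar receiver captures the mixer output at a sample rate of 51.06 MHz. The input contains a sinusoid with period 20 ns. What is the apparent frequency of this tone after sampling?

1.06 MHz

T = 20 ns → f = 1/T = 50 MHz.
50 MHz > fs/2 = 25.53 MHz, folds to fs − 50 MHz = 1.06 MHz.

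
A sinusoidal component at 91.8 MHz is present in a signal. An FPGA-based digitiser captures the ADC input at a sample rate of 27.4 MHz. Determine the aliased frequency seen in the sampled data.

9.6 MHz

91.8 MHz mod fs = 9.6 MHz.
9.6 MHz ≤ fs/2 = 13.7 MHz, appears at 9.6 MHz.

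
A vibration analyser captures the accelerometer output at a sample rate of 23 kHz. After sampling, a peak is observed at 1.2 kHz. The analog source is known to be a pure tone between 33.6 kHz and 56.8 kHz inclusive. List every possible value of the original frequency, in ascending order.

44.8 kHz, 47.2 kHz

Frequencies that alias to 1.2 kHz are k·fs ± 1.2 kHz for integer k ≥ 0.
k=0: 1.2 kHz.
k=1: 21.8 kHz, 24.2 kHz.
k=2: 44.8 kHz, 47.2 kHz.
k=3: 67.8 kHz, 70.2 kHz.
Within [33.6 kHz, 56.8 kHz]: 44.8 kHz, 47.2 kHz.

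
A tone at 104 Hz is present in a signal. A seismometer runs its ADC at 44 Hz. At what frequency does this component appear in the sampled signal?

16 Hz

104 Hz mod fs = 16 Hz.
16 Hz ≤ fs/2 = 22 Hz, appears at 16 Hz.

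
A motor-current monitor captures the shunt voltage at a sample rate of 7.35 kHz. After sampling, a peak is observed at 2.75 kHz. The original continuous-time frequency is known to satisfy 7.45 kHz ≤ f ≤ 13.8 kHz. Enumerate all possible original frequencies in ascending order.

Frequencies that alias to 2.75 kHz are k·fs ± 2.75 kHz for integer k ≥ 0.
k=0: 2.75 kHz.
k=1: 4.6 kHz, 10.1 kHz.
k=2: 11.95 kHz, 17.45 kHz.
k=3: 19.3 kHz, 24.8 kHz.
Within [7.45 kHz, 13.8 kHz]: 10.1 kHz, 11.95 kHz.

10.1 kHz, 11.95 kHz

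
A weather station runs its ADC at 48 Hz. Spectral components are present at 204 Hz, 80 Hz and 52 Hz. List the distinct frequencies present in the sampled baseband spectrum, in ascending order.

4 Hz, 12 Hz, 16 Hz

fs/2 = 24 Hz.
204 Hz mod fs = 12 Hz.
12 Hz ≤ fs/2 = 24 Hz, appears at 12 Hz.
80 Hz mod fs = 32 Hz.
32 Hz > fs/2 = 24 Hz, folds to fs − 32 Hz = 16 Hz.
52 Hz mod fs = 4 Hz.
4 Hz ≤ fs/2 = 24 Hz, appears at 4 Hz.
Distinct values: {4 Hz, 12 Hz, 16 Hz}.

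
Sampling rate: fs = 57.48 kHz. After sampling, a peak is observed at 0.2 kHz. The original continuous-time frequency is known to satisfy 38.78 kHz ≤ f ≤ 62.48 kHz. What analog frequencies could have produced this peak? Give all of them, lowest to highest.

Frequencies that alias to 0.2 kHz are k·fs ± 0.2 kHz for integer k ≥ 0.
k=0: 0.2 kHz.
k=1: 57.28 kHz, 57.68 kHz.
k=2: 114.76 kHz, 115.16 kHz.
Within [38.78 kHz, 62.48 kHz]: 57.28 kHz, 57.68 kHz.

57.28 kHz, 57.68 kHz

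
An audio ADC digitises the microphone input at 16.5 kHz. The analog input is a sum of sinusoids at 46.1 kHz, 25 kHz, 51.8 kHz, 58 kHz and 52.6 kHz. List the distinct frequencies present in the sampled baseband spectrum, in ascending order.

fs/2 = 8.25 kHz.
46.1 kHz mod fs = 13.1 kHz.
13.1 kHz > fs/2 = 8.25 kHz, folds to fs − 13.1 kHz = 3.4 kHz.
25 kHz mod fs = 8.5 kHz.
8.5 kHz > fs/2 = 8.25 kHz, folds to fs − 8.5 kHz = 8 kHz.
51.8 kHz mod fs = 2.3 kHz.
2.3 kHz ≤ fs/2 = 8.25 kHz, appears at 2.3 kHz.
58 kHz mod fs = 8.5 kHz.
8.5 kHz > fs/2 = 8.25 kHz, folds to fs − 8.5 kHz = 8 kHz.
52.6 kHz mod fs = 3.1 kHz.
3.1 kHz ≤ fs/2 = 8.25 kHz, appears at 3.1 kHz.
Distinct values: {2.3 kHz, 3.1 kHz, 3.4 kHz, 8 kHz}.

2.3 kHz, 3.1 kHz, 3.4 kHz, 8 kHz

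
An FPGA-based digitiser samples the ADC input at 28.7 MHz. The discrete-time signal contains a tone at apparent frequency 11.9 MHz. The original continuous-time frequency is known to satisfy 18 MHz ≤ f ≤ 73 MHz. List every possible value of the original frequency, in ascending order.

40.6 MHz, 45.5 MHz, 69.3 MHz

Frequencies that alias to 11.9 MHz are k·fs ± 11.9 MHz for integer k ≥ 0.
k=0: 11.9 MHz.
k=1: 16.8 MHz, 40.6 MHz.
k=2: 45.5 MHz, 69.3 MHz.
k=3: 74.2 MHz, 98 MHz.
Within [18 MHz, 73 MHz]: 40.6 MHz, 45.5 MHz, 69.3 MHz.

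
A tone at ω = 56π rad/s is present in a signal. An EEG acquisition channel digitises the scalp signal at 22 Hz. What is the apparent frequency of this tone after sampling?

6 Hz

ω = 56π rad/s → f = ω/(2π) = 28 Hz.
28 Hz mod fs = 6 Hz.
6 Hz ≤ fs/2 = 11 Hz, appears at 6 Hz.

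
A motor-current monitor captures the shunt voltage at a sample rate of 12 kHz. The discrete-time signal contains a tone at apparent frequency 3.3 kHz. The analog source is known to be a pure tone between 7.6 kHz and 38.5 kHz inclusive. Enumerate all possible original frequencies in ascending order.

8.7 kHz, 15.3 kHz, 20.7 kHz, 27.3 kHz, 32.7 kHz

Frequencies that alias to 3.3 kHz are k·fs ± 3.3 kHz for integer k ≥ 0.
k=0: 3.3 kHz.
k=1: 8.7 kHz, 15.3 kHz.
k=2: 20.7 kHz, 27.3 kHz.
k=3: 32.7 kHz, 39.3 kHz.
k=4: 44.7 kHz, 51.3 kHz.
Within [7.6 kHz, 38.5 kHz]: 8.7 kHz, 15.3 kHz, 20.7 kHz, 27.3 kHz, 32.7 kHz.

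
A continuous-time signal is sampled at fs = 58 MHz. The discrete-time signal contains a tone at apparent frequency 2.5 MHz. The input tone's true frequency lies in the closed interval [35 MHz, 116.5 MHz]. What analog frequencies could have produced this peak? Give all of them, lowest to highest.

Frequencies that alias to 2.5 MHz are k·fs ± 2.5 MHz for integer k ≥ 0.
k=0: 2.5 MHz.
k=1: 55.5 MHz, 60.5 MHz.
k=2: 113.5 MHz, 118.5 MHz.
k=3: 171.5 MHz, 176.5 MHz.
Within [35 MHz, 116.5 MHz]: 55.5 MHz, 60.5 MHz, 113.5 MHz.

55.5 MHz, 60.5 MHz, 113.5 MHz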